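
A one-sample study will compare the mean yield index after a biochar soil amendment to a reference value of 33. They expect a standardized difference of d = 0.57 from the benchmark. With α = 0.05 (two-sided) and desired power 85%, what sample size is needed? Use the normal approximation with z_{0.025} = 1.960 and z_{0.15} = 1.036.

n = 28

For a one-sample test: n = ((z_{α/2} + z_β) / d)².
z_{α/2} + z_β = 1.960 + 1.036 = 2.996.
n = (2.996 / 0.57)² = 5.256² = 27.63.
Round up.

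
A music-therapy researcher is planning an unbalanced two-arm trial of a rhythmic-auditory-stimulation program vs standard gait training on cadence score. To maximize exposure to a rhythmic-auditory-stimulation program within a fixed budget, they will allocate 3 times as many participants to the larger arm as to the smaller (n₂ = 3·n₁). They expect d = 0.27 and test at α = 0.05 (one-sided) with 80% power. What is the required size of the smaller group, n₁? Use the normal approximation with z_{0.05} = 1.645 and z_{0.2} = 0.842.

n₁ = 114

With allocation ratio k = n₂/n₁ = 3, Var(x̄₁−x̄₂) = σ²(1/n₁ + 1/(k·n₁)) = σ²·(k+1)/(k·n₁).
So n₁ = (1 + 1/k)·((z_{α} + z_β)/d)² = 1.333 × (2.487/0.27)².
n₁ = 1.333 × 84.84 = 113.1.
Round up: n₁ = 114, giving n₂ = 3 × 114 = 342.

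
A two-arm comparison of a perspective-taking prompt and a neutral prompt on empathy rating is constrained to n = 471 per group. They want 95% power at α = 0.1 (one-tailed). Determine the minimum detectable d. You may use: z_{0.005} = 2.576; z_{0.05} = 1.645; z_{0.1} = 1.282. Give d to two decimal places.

For two independent groups of n = 471 each: d_min = (z_{α} + z_β)·√(2/n).
z-sum = 1.282 + 1.645 = 2.927.
d_min = 2.927 × √(2/471) = 2.927 × 0.0652 = 0.191.

d_min ≈ 0.19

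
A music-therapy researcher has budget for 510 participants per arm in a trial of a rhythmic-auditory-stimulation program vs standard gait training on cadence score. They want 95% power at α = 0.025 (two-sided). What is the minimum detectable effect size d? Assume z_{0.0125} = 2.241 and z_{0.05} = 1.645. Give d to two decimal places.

d_min ≈ 0.24

For two independent groups of n = 510 each: d_min = (z_{α/2} + z_β)·√(2/n).
z-sum = 2.241 + 1.645 = 3.886.
d_min = 3.886 × √(2/510) = 3.886 × 0.0626 = 0.243.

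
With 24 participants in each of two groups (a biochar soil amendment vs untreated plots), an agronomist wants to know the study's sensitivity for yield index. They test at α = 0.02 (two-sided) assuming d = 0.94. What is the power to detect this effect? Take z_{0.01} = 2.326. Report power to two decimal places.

power ≈ 0.82

For two equal groups, power = Φ(d·√(n/2) − z_{α/2}).
d·√(n/2) = 0.94 × √(24/2) = 0.94 × 3.464 = 3.256.
z_β = 3.256 − 2.326 = 0.930.
Power = Φ(0.930) = 0.824.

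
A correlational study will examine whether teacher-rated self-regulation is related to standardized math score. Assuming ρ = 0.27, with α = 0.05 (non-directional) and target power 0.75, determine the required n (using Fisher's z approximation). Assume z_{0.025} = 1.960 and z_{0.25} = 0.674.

Fisher's z: C = ½·ln((1+r)/(1−r)) = ½·ln(1.7397) = 0.2769.
n = ((z_{α/2} + z_β)/C)² + 3.
(1.960 + 0.674) / 0.2769 = 2.634 / 0.2769 = 9.512.
n = 9.512² + 3 = 90.49 + 3 = 93.5.
Round up.

n = 94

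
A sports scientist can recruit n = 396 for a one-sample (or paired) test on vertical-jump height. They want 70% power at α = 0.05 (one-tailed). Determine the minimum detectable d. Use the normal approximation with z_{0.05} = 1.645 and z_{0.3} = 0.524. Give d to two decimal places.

d_min ≈ 0.11

For a single sample (or paired design) of n = 396: d_min = (z_{α} + z_β)/√n.
z-sum = 1.645 + 0.524 = 2.169.
d_min = 2.169 / √396 = 2.169 / 19.900 = 0.109.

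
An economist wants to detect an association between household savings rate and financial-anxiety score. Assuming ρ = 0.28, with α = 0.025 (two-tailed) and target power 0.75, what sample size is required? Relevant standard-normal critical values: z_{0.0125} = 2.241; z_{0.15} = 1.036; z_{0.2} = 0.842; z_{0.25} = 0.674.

n = 106

Fisher's z: C = ½·ln((1+r)/(1−r)) = ½·ln(1.7778) = 0.2877.
n = ((z_{α/2} + z_β)/C)² + 3.
(2.241 + 0.674) / 0.2877 = 2.915 / 0.2877 = 10.132.
n = 10.132² + 3 = 102.66 + 3 = 105.7.
Round up.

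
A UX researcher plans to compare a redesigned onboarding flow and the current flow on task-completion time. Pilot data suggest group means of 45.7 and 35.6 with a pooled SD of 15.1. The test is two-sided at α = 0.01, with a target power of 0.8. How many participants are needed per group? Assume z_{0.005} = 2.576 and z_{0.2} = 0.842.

Cohen's d = |M₁ − M₂| / SD_pooled = |45.7 − 35.6| / 15.1 = 10.1 / 15.1 = 0.669.
For two independent groups with equal n: n = 2·((z_{α/2} + z_β) / d)².
z_{α/2} + z_β = 2.576 + 0.842 = 3.418.
n = 2 × (3.418 / 0.669)² = 2 × 5.109² = 2 × 26.10 = 52.2.
Round up to the next whole participant.

n = 53 per group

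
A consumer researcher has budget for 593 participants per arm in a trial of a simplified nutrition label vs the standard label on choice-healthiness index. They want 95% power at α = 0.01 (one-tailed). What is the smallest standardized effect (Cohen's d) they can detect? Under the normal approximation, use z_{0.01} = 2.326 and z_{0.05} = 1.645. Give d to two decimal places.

For two independent groups of n = 593 each: d_min = (z_{α} + z_β)·√(2/n).
z-sum = 2.326 + 1.645 = 3.971.
d_min = 3.971 × √(2/593) = 3.971 × 0.0581 = 0.231.

d_min ≈ 0.23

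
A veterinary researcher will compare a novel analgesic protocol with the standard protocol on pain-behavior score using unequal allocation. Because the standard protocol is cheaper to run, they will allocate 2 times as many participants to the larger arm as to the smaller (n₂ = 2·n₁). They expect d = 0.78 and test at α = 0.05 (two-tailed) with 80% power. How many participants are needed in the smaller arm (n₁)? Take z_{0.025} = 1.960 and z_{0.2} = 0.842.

n₁ = 20

With allocation ratio k = n₂/n₁ = 2, Var(x̄₁−x̄₂) = σ²(1/n₁ + 1/(k·n₁)) = σ²·(k+1)/(k·n₁).
So n₁ = (1 + 1/k)·((z_{α/2} + z_β)/d)² = 1.500 × (2.802/0.78)².
n₁ = 1.500 × 12.90 = 19.4.
Round up: n₁ = 20, giving n₂ = 2 × 20 = 40.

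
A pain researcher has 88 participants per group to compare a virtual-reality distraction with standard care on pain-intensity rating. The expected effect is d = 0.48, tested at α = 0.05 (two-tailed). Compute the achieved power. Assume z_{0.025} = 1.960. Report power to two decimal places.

power ≈ 0.89

For two equal groups, power = Φ(d·√(n/2) − z_{α/2}).
d·√(n/2) = 0.48 × √(88/2) = 0.48 × 6.633 = 3.184.
z_β = 3.184 − 1.960 = 1.224.
Power = Φ(1.224) = 0.890.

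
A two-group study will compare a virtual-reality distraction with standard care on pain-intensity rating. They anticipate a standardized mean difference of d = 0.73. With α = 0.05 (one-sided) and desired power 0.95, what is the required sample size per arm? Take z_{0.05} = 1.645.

n = 41 per group

For two independent groups with equal n: n = 2·((z_{α} + z_β) / d)².
z_{α} + z_β = 1.645 + 1.645 = 3.290.
n = 2 × (3.290 / 0.73)² = 2 × 4.507² = 2 × 20.31 = 40.6.
Round up to the next whole participant.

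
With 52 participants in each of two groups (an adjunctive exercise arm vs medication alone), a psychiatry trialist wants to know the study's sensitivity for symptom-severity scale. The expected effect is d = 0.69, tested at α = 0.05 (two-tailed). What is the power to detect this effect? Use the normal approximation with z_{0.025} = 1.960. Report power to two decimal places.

power ≈ 0.94

For two equal groups, power = Φ(d·√(n/2) − z_{α/2}).
d·√(n/2) = 0.69 × √(52/2) = 0.69 × 5.099 = 3.518.
z_β = 3.518 − 1.960 = 1.558.
Power = Φ(1.558) = 0.940.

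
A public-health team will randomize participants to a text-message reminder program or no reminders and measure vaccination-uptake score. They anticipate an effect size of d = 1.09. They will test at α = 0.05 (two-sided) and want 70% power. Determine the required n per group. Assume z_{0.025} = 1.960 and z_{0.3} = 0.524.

For two independent groups with equal n: n = 2·((z_{α/2} + z_β) / d)².
z_{α/2} + z_β = 1.960 + 0.524 = 2.484.
n = 2 × (2.484 / 1.09)² = 2 × 2.279² = 2 × 5.19 = 10.4.
Round up to the next whole participant.

n = 11 per group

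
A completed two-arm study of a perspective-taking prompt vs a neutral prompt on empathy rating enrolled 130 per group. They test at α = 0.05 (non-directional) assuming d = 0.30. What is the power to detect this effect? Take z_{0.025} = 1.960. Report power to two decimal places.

For two equal groups, power = Φ(d·√(n/2) − z_{α/2}).
d·√(n/2) = 0.30 × √(130/2) = 0.30 × 8.062 = 2.419.
z_β = 2.419 − 1.960 = 0.459.
Power = Φ(0.459) = 0.677.

power ≈ 0.68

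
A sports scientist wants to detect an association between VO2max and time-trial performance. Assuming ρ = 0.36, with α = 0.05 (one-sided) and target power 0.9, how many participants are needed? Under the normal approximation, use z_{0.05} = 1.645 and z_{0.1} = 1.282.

Fisher's z: C = ½·ln((1+r)/(1−r)) = ½·ln(2.1250) = 0.3769.
n = ((z_{α} + z_β)/C)² + 3.
(1.645 + 1.282) / 0.3769 = 2.927 / 0.3769 = 7.766.
n = 7.766² + 3 = 60.31 + 3 = 63.3.
Round up.

n = 64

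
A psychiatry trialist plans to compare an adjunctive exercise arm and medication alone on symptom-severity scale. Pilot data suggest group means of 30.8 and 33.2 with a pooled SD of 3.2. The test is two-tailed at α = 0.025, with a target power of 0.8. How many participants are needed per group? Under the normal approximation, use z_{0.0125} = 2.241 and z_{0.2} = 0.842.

n = 34 per group

Cohen's d = |M₁ − M₂| / SD_pooled = |30.8 − 33.2| / 3.2 = 2.4 / 3.2 = 0.750.
For two independent groups with equal n: n = 2·((z_{α/2} + z_β) / d)².
z_{α/2} + z_β = 2.241 + 0.842 = 3.083.
n = 2 × (3.083 / 0.750)² = 2 × 4.111² = 2 × 16.90 = 33.8.
Round up to the next whole participant.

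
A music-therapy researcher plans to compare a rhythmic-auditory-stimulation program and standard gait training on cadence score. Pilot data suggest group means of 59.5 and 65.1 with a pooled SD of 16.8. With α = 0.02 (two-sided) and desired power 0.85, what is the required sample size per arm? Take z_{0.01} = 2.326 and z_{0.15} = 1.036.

n = 204 per group

Cohen's d = |M₁ − M₂| / SD_pooled = |59.5 − 65.1| / 16.8 = 5.6 / 16.8 = 0.333.
For two independent groups with equal n: n = 2·((z_{α/2} + z_β) / d)².
z_{α/2} + z_β = 2.326 + 1.036 = 3.362.
n = 2 × (3.362 / 0.333)² = 2 × 10.096² = 2 × 101.93 = 203.9.
Round up to the next whole participant.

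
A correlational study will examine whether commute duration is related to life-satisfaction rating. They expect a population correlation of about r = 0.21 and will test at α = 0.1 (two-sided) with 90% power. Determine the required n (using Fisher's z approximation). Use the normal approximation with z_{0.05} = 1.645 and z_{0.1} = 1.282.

Fisher's z: C = ½·ln((1+r)/(1−r)) = ½·ln(1.5316) = 0.2132.
n = ((z_{α/2} + z_β)/C)² + 3.
(1.645 + 1.282) / 0.2132 = 2.927 / 0.2132 = 13.729.
n = 13.729² + 3 = 188.48 + 3 = 191.5.
Round up.

n = 192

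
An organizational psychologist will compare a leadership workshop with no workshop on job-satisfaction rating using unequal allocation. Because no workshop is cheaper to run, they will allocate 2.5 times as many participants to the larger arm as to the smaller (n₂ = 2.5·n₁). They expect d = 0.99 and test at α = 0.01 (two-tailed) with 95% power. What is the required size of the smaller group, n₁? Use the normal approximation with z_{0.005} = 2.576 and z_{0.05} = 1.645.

n₁ = 26

With allocation ratio k = n₂/n₁ = 2.5, Var(x̄₁−x̄₂) = σ²(1/n₁ + 1/(k·n₁)) = σ²·(k+1)/(k·n₁).
So n₁ = (1 + 1/k)·((z_{α/2} + z_β)/d)² = 1.400 × (4.221/0.99)².
n₁ = 1.400 × 18.18 = 25.5.
Round up: n₁ = 26, giving n₂ = 2.5 × 26 = 65.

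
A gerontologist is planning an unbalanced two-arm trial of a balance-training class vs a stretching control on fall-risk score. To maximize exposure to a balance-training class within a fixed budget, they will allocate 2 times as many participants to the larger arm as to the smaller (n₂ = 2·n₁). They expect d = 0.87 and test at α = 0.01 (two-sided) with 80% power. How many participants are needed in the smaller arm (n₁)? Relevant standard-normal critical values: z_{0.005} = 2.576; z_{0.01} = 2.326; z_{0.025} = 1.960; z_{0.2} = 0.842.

With allocation ratio k = n₂/n₁ = 2, Var(x̄₁−x̄₂) = σ²(1/n₁ + 1/(k·n₁)) = σ²·(k+1)/(k·n₁).
So n₁ = (1 + 1/k)·((z_{α/2} + z_β)/d)² = 1.500 × (3.418/0.87)².
n₁ = 1.500 × 15.43 = 23.2.
Round up: n₁ = 24, giving n₂ = 2 × 24 = 48.

n₁ = 24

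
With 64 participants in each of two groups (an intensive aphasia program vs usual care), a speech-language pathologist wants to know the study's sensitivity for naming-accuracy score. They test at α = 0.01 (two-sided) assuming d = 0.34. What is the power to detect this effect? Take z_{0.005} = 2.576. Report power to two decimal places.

power ≈ 0.26

For two equal groups, power = Φ(d·√(n/2) − z_{α/2}).
d·√(n/2) = 0.34 × √(64/2) = 0.34 × 5.657 = 1.923.
z_β = 1.923 − 2.576 = -0.653.
Power = Φ(-0.653) = 0.257.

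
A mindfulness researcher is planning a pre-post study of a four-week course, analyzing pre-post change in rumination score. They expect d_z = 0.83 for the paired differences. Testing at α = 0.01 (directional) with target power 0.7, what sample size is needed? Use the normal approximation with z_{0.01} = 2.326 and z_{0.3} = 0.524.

For a paired (one-sample on differences) test: n = ((z_{α} + z_β) / d)².
z_{α} + z_β = 2.326 + 0.524 = 2.850.
n = (2.850 / 0.83)² = 3.434² = 11.79.
Round up.

n = 12 pairs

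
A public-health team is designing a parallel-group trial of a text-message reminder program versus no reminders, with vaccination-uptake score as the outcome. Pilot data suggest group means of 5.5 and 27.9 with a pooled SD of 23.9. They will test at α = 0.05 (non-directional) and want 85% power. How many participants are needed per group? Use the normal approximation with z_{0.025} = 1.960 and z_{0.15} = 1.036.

Cohen's d = |M₁ − M₂| / SD_pooled = |5.5 − 27.9| / 23.9 = 22.4 / 23.9 = 0.937.
For two independent groups with equal n: n = 2·((z_{α/2} + z_β) / d)².
z_{α/2} + z_β = 1.960 + 1.036 = 2.996.
n = 2 × (2.996 / 0.937)² = 2 × 3.197² = 2 × 10.22 = 20.4.
Round up to the next whole participant.

n = 21 per group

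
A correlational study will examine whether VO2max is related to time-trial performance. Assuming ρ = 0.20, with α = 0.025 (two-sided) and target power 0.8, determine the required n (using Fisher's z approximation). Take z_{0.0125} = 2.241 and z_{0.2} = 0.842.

Fisher's z: C = ½·ln((1+r)/(1−r)) = ½·ln(1.5000) = 0.2027.
n = ((z_{α/2} + z_β)/C)² + 3.
(2.241 + 0.842) / 0.2027 = 3.083 / 0.2027 = 15.210.
n = 15.210² + 3 = 231.33 + 3 = 234.3.
Round up.

n = 235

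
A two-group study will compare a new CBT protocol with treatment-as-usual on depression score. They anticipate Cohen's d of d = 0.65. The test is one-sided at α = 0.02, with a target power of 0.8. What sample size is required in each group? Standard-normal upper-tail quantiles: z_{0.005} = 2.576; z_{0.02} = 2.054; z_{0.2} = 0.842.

For two independent groups with equal n: n = 2·((z_{α} + z_β) / d)².
z_{α} + z_β = 2.054 + 0.842 = 2.896.
n = 2 × (2.896 / 0.65)² = 2 × 4.455² = 2 × 19.85 = 39.7.
Round up to the next whole participant.

n = 40 per group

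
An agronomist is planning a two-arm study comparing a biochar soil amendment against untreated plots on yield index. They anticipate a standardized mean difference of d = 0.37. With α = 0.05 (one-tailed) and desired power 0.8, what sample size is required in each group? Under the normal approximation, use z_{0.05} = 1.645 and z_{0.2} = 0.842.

For two independent groups with equal n: n = 2·((z_{α} + z_β) / d)².
z_{α} + z_β = 1.645 + 0.842 = 2.487.
n = 2 × (2.487 / 0.37)² = 2 × 6.722² = 2 × 45.18 = 90.4.
Round up to the next whole participant.

n = 91 per group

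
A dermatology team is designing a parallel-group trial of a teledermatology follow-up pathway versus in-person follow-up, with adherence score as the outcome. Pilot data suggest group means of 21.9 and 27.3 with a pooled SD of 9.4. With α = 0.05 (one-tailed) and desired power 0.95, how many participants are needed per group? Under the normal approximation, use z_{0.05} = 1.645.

n = 66 per group

Cohen's d = |M₁ − M₂| / SD_pooled = |21.9 − 27.3| / 9.4 = 5.4 / 9.4 = 0.574.
For two independent groups with equal n: n = 2·((z_{α} + z_β) / d)².
z_{α} + z_β = 1.645 + 1.645 = 3.290.
n = 2 × (3.290 / 0.574)² = 2 × 5.732² = 2 × 32.85 = 65.7.
Round up to the next whole participant.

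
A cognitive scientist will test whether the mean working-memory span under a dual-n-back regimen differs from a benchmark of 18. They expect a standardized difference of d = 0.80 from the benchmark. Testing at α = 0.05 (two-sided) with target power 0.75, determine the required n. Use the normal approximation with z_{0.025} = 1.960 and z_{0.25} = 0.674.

For a one-sample test: n = ((z_{α/2} + z_β) / d)².
z_{α/2} + z_β = 1.960 + 0.674 = 2.634.
n = (2.634 / 0.80)² = 3.292² = 10.84.
Round up.

n = 11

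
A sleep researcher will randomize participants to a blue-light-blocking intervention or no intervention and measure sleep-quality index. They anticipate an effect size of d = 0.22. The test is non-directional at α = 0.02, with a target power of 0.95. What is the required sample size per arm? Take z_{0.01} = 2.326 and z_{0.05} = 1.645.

For two independent groups with equal n: n = 2·((z_{α/2} + z_β) / d)².
z_{α/2} + z_β = 2.326 + 1.645 = 3.971.
n = 2 × (3.971 / 0.22)² = 2 × 18.050² = 2 × 325.80 = 651.6.
Round up to the next whole participant.

n = 652 per group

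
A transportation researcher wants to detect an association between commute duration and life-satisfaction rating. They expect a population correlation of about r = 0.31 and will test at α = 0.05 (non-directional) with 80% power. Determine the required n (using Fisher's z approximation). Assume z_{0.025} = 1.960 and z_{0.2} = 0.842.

n = 80

Fisher's z: C = ½·ln((1+r)/(1−r)) = ½·ln(1.8986) = 0.3205.
n = ((z_{α/2} + z_β)/C)² + 3.
(1.960 + 0.842) / 0.3205 = 2.802 / 0.3205 = 8.743.
n = 8.743² + 3 = 76.43 + 3 = 79.4.
Round up.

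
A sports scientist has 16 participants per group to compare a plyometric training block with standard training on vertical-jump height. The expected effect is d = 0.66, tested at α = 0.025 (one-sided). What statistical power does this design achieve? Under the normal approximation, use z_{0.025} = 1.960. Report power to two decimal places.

power ≈ 0.46

For two equal groups, power = Φ(d·√(n/2) − z_{α}).
d·√(n/2) = 0.66 × √(16/2) = 0.66 × 2.828 = 1.867.
z_β = 1.867 − 1.960 = -0.093.
Power = Φ(-0.093) = 0.463.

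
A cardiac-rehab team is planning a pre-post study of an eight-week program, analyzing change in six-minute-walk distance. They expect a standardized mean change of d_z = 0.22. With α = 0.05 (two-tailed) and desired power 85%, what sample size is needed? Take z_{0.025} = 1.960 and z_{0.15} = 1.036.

For a paired (one-sample on differences) test: n = ((z_{α/2} + z_β) / d)².
z_{α/2} + z_β = 1.960 + 1.036 = 2.996.
n = (2.996 / 0.22)² = 13.618² = 185.45.
Round up.

n = 186 pairs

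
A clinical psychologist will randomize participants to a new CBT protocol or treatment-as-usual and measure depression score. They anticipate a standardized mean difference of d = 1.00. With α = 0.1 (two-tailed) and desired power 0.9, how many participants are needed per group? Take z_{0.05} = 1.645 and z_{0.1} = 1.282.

For two independent groups with equal n: n = 2·((z_{α/2} + z_β) / d)².
z_{α/2} + z_β = 1.645 + 1.282 = 2.927.
n = 2 × (2.927 / 1.00)² = 2 × 2.927² = 2 × 8.57 = 17.1.
Round up to the next whole participant.

n = 18 per group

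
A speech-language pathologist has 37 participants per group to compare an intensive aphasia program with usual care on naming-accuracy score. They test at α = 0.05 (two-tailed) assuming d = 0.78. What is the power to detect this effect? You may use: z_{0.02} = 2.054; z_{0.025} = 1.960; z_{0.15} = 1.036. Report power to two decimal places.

For two equal groups, power = Φ(d·√(n/2) − z_{α/2}).
d·√(n/2) = 0.78 × √(37/2) = 0.78 × 4.301 = 3.355.
z_β = 3.355 − 1.960 = 1.395.
Power = Φ(1.395) = 0.918.

power ≈ 0.92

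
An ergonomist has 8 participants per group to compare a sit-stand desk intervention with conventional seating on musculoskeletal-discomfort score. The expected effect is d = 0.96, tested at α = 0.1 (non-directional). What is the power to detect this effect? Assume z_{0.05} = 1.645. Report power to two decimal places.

For two equal groups, power = Φ(d·√(n/2) − z_{α/2}).
d·√(n/2) = 0.96 × √(8/2) = 0.96 × 2.000 = 1.920.
z_β = 1.920 − 1.645 = 0.275.
Power = Φ(0.275) = 0.608.

power ≈ 0.61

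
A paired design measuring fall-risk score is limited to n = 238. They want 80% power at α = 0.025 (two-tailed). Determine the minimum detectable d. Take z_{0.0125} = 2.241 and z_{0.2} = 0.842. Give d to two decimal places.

For a single sample (or paired design) of n = 238: d_min = (z_{α/2} + z_β)/√n.
z-sum = 2.241 + 0.842 = 3.083.
d_min = 3.083 / √238 = 3.083 / 15.427 = 0.200.

d_min ≈ 0.20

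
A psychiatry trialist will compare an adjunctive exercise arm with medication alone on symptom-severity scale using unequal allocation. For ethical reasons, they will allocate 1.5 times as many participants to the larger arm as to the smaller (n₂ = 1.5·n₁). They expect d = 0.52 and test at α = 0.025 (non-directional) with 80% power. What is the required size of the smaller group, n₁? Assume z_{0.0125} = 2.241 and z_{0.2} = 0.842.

n₁ = 59

With allocation ratio k = n₂/n₁ = 1.5, Var(x̄₁−x̄₂) = σ²(1/n₁ + 1/(k·n₁)) = σ²·(k+1)/(k·n₁).
So n₁ = (1 + 1/k)·((z_{α/2} + z_β)/d)² = 1.667 × (3.083/0.52)².
n₁ = 1.667 × 35.15 = 58.6.
Round up: n₁ = 59, giving n₂ = ⌈1.5 × 59⌉ = ⌈88.5⌉ = 89.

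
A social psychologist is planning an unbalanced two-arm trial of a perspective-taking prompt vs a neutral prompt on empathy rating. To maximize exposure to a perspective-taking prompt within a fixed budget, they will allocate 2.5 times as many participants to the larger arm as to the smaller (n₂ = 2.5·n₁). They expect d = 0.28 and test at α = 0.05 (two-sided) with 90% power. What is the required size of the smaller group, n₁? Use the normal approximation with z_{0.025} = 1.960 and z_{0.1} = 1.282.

With allocation ratio k = n₂/n₁ = 2.5, Var(x̄₁−x̄₂) = σ²(1/n₁ + 1/(k·n₁)) = σ²·(k+1)/(k·n₁).
So n₁ = (1 + 1/k)·((z_{α/2} + z_β)/d)² = 1.400 × (3.242/0.28)².
n₁ = 1.400 × 134.06 = 187.7.
Round up: n₁ = 188, giving n₂ = 2.5 × 188 = 470.

n₁ = 188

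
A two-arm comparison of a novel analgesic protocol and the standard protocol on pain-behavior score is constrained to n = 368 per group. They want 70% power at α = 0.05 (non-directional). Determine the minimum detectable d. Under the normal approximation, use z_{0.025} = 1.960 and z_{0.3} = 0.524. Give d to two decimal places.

d_min ≈ 0.18

For two independent groups of n = 368 each: d_min = (z_{α/2} + z_β)·√(2/n).
z-sum = 1.960 + 0.524 = 2.484.
d_min = 2.484 × √(2/368) = 2.484 × 0.0737 = 0.183.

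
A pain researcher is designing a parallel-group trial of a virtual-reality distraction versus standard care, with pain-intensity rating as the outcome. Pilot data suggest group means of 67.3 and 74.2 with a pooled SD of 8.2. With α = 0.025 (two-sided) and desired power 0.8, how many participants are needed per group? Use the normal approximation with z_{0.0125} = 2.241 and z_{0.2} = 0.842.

n = 27 per group

Cohen's d = |M₁ − M₂| / SD_pooled = |67.3 − 74.2| / 8.2 = 6.9 / 8.2 = 0.841.
For two independent groups with equal n: n = 2·((z_{α/2} + z_β) / d)².
z_{α/2} + z_β = 2.241 + 0.842 = 3.083.
n = 2 × (3.083 / 0.841)² = 2 × 3.666² = 2 × 13.44 = 26.9.
Round up to the next whole participant.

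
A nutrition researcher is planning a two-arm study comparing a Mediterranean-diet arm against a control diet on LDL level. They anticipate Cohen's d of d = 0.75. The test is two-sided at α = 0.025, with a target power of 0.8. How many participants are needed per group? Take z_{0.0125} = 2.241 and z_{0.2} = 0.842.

n = 34 per group

For two independent groups with equal n: n = 2·((z_{α/2} + z_β) / d)².
z_{α/2} + z_β = 2.241 + 0.842 = 3.083.
n = 2 × (3.083 / 0.75)² = 2 × 4.111² = 2 × 16.90 = 33.8.
Round up to the next whole participant.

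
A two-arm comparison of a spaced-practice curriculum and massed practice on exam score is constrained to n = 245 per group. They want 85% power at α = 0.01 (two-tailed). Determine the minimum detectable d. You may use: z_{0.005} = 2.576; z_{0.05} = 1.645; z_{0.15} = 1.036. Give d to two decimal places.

For two independent groups of n = 245 each: d_min = (z_{α/2} + z_β)·√(2/n).
z-sum = 2.576 + 1.036 = 3.612.
d_min = 3.612 × √(2/245) = 3.612 × 0.0904 = 0.326.

d_min ≈ 0.33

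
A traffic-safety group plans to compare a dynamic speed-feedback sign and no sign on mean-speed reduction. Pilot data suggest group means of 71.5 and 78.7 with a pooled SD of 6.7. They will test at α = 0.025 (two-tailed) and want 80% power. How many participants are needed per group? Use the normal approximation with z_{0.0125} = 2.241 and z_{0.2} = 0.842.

Cohen's d = |M₁ − M₂| / SD_pooled = |71.5 − 78.7| / 6.7 = 7.2 / 6.7 = 1.075.
For two independent groups with equal n: n = 2·((z_{α/2} + z_β) / d)².
z_{α/2} + z_β = 2.241 + 0.842 = 3.083.
n = 2 × (3.083 / 1.075)² = 2 × 2.868² = 2 × 8.22 = 16.4.
Round up to the next whole participant.

n = 17 per group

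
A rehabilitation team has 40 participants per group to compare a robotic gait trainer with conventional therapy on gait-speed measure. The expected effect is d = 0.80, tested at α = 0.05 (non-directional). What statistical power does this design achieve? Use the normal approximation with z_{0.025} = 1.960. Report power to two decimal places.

For two equal groups, power = Φ(d·√(n/2) − z_{α/2}).
d·√(n/2) = 0.80 × √(40/2) = 0.80 × 4.472 = 3.578.
z_β = 3.578 − 1.960 = 1.618.
Power = Φ(1.618) = 0.947.

power ≈ 0.95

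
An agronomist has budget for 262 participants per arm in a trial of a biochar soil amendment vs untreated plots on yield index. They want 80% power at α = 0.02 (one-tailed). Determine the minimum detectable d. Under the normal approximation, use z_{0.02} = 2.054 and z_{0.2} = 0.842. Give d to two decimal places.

For two independent groups of n = 262 each: d_min = (z_{α} + z_β)·√(2/n).
z-sum = 2.054 + 0.842 = 2.896.
d_min = 2.896 × √(2/262) = 2.896 × 0.0874 = 0.253.

d_min ≈ 0.25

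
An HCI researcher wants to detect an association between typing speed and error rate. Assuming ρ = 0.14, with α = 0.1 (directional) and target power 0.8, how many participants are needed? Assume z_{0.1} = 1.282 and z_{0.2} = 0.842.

Fisher's z: C = ½·ln((1+r)/(1−r)) = ½·ln(1.3256) = 0.1409.
n = ((z_{α} + z_β)/C)² + 3.
(1.282 + 0.842) / 0.1409 = 2.124 / 0.1409 = 15.075.
n = 15.075² + 3 = 227.24 + 3 = 230.2.
Round up.

n = 231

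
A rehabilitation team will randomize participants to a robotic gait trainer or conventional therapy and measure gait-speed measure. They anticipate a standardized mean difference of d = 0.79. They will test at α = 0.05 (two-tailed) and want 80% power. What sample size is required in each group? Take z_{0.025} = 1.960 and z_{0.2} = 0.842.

n = 26 per group

For two independent groups with equal n: n = 2·((z_{α/2} + z_β) / d)².
z_{α/2} + z_β = 1.960 + 0.842 = 2.802.
n = 2 × (2.802 / 0.79)² = 2 × 3.547² = 2 × 12.58 = 25.2.
Round up to the next whole participant.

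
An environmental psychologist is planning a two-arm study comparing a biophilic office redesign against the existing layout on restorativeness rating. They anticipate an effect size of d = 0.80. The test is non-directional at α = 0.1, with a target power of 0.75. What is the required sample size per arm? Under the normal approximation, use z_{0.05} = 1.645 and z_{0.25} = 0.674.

For two independent groups with equal n: n = 2·((z_{α/2} + z_β) / d)².
z_{α/2} + z_β = 1.645 + 0.674 = 2.319.
n = 2 × (2.319 / 0.80)² = 2 × 2.899² = 2 × 8.40 = 16.8.
Round up to the next whole participant.

n = 17 per group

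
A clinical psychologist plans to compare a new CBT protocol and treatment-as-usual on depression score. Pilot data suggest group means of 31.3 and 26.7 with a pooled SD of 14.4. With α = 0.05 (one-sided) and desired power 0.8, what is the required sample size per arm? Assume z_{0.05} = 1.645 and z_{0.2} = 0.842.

Cohen's d = |M₁ − M₂| / SD_pooled = |31.3 − 26.7| / 14.4 = 4.6 / 14.4 = 0.319.
For two independent groups with equal n: n = 2·((z_{α} + z_β) / d)².
z_{α} + z_β = 1.645 + 0.842 = 2.487.
n = 2 × (2.487 / 0.319)² = 2 × 7.796² = 2 × 60.78 = 121.6.
Round up to the next whole participant.

n = 122 per group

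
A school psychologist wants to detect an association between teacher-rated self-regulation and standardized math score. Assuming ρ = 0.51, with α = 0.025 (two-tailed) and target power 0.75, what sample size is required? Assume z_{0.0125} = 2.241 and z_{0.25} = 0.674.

n = 30

Fisher's z: C = ½·ln((1+r)/(1−r)) = ½·ln(3.0816) = 0.5627.
n = ((z_{α/2} + z_β)/C)² + 3.
(2.241 + 0.674) / 0.5627 = 2.915 / 0.5627 = 5.180.
n = 5.180² + 3 = 26.84 + 3 = 29.8.
Round up.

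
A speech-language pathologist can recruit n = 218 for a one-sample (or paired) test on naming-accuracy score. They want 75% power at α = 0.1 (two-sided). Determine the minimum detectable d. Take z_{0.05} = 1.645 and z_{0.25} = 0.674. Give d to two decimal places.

d_min ≈ 0.16

For a single sample (or paired design) of n = 218: d_min = (z_{α/2} + z_β)/√n.
z-sum = 1.645 + 0.674 = 2.319.
d_min = 2.319 / √218 = 2.319 / 14.765 = 0.157.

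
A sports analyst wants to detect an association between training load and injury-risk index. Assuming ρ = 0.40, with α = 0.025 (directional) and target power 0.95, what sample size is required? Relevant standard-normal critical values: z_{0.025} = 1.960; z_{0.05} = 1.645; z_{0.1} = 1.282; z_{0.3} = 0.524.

Fisher's z: C = ½·ln((1+r)/(1−r)) = ½·ln(2.3333) = 0.4236.
n = ((z_{α} + z_β)/C)² + 3.
(1.960 + 1.645) / 0.4236 = 3.605 / 0.4236 = 8.510.
n = 8.510² + 3 = 72.43 + 3 = 75.4.
Round up.

n = 76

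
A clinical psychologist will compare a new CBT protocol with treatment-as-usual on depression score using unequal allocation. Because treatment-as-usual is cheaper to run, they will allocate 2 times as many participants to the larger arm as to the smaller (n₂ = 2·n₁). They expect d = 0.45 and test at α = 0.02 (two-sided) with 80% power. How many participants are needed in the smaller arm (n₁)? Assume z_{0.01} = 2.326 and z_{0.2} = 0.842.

With allocation ratio k = n₂/n₁ = 2, Var(x̄₁−x̄₂) = σ²(1/n₁ + 1/(k·n₁)) = σ²·(k+1)/(k·n₁).
So n₁ = (1 + 1/k)·((z_{α/2} + z_β)/d)² = 1.500 × (3.168/0.45)².
n₁ = 1.500 × 49.56 = 74.3.
Round up: n₁ = 75, giving n₂ = 2 × 75 = 150.

n₁ = 75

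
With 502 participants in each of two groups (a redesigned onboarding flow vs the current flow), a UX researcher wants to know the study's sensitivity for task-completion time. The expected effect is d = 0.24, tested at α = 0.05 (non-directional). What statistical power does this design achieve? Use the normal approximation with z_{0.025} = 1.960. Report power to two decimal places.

power ≈ 0.97

For two equal groups, power = Φ(d·√(n/2) − z_{α/2}).
d·√(n/2) = 0.24 × √(502/2) = 0.24 × 15.843 = 3.802.
z_β = 3.802 − 1.960 = 1.842.
Power = Φ(1.842) = 0.967.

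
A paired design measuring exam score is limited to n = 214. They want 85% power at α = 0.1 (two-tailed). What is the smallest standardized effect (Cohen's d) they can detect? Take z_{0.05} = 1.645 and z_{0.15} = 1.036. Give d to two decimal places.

d_min ≈ 0.18

For a single sample (or paired design) of n = 214: d_min = (z_{α/2} + z_β)/√n.
z-sum = 1.645 + 1.036 = 2.681.
d_min = 2.681 / √214 = 2.681 / 14.629 = 0.183.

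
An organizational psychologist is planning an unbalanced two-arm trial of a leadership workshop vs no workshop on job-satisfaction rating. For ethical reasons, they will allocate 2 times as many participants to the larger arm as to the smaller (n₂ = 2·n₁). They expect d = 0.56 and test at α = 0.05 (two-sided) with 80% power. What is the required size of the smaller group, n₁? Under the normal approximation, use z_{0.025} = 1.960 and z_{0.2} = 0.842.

With allocation ratio k = n₂/n₁ = 2, Var(x̄₁−x̄₂) = σ²(1/n₁ + 1/(k·n₁)) = σ²·(k+1)/(k·n₁).
So n₁ = (1 + 1/k)·((z_{α/2} + z_β)/d)² = 1.500 × (2.802/0.56)².
n₁ = 1.500 × 25.04 = 37.6.
Round up: n₁ = 38, giving n₂ = 2 × 38 = 76.

n₁ = 38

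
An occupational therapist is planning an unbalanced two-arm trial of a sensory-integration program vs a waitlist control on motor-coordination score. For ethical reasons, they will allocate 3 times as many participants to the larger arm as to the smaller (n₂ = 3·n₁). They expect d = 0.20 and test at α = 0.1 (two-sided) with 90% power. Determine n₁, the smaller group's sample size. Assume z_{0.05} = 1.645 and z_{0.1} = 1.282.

n₁ = 286

With allocation ratio k = n₂/n₁ = 3, Var(x̄₁−x̄₂) = σ²(1/n₁ + 1/(k·n₁)) = σ²·(k+1)/(k·n₁).
So n₁ = (1 + 1/k)·((z_{α/2} + z_β)/d)² = 1.333 × (2.927/0.20)².
n₁ = 1.333 × 214.18 = 285.6.
Round up: n₁ = 286, giving n₂ = 3 × 286 = 858.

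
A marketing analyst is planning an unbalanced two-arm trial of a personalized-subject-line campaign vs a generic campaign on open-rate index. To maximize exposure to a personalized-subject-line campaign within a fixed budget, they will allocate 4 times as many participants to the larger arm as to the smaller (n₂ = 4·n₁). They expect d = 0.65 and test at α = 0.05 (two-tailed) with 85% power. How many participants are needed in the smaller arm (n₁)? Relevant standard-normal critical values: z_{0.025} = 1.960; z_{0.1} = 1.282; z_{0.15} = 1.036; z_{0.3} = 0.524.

n₁ = 27

With allocation ratio k = n₂/n₁ = 4, Var(x̄₁−x̄₂) = σ²(1/n₁ + 1/(k·n₁)) = σ²·(k+1)/(k·n₁).
So n₁ = (1 + 1/k)·((z_{α/2} + z_β)/d)² = 1.250 × (2.996/0.65)².
n₁ = 1.250 × 21.25 = 26.6.
Round up: n₁ = 27, giving n₂ = 4 × 27 = 108.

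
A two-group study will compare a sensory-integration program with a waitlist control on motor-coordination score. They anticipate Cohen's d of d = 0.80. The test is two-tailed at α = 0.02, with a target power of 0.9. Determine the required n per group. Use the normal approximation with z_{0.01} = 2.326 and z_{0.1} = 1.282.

For two independent groups with equal n: n = 2·((z_{α/2} + z_β) / d)².
z_{α/2} + z_β = 2.326 + 1.282 = 3.608.
n = 2 × (3.608 / 0.80)² = 2 × 4.510² = 2 × 20.34 = 40.7.
Round up to the next whole participant.

n = 41 per group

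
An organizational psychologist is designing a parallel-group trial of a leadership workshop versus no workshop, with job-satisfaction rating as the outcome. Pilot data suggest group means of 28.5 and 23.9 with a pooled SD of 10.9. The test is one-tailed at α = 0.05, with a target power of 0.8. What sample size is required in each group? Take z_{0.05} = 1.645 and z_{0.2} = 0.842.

Cohen's d = |M₁ − M₂| / SD_pooled = |28.5 − 23.9| / 10.9 = 4.6 / 10.9 = 0.422.
For two independent groups with equal n: n = 2·((z_{α} + z_β) / d)².
z_{α} + z_β = 1.645 + 0.842 = 2.487.
n = 2 × (2.487 / 0.422)² = 2 × 5.893² = 2 × 34.73 = 69.5.
Round up to the next whole participant.

n = 70 per group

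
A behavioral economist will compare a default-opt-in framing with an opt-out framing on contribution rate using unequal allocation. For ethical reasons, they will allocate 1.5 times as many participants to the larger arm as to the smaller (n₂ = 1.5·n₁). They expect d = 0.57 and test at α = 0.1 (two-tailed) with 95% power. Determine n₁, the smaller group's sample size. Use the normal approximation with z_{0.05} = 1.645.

With allocation ratio k = n₂/n₁ = 1.5, Var(x̄₁−x̄₂) = σ²(1/n₁ + 1/(k·n₁)) = σ²·(k+1)/(k·n₁).
So n₁ = (1 + 1/k)·((z_{α/2} + z_β)/d)² = 1.667 × (3.290/0.57)².
n₁ = 1.667 × 33.32 = 55.5.
Round up: n₁ = 56, giving n₂ = 1.5 × 56 = 84.

n₁ = 56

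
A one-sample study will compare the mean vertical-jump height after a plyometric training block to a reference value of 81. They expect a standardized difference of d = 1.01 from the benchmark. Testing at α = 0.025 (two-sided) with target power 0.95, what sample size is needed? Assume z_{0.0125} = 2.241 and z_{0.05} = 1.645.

For a one-sample test: n = ((z_{α/2} + z_β) / d)².
z_{α/2} + z_β = 2.241 + 1.645 = 3.886.
n = (3.886 / 1.01)² = 3.848² = 14.80.
Round up.

n = 15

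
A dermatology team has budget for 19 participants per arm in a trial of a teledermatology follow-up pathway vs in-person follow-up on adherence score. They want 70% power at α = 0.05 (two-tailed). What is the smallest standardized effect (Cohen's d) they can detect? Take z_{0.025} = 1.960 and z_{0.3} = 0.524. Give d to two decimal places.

d_min ≈ 0.81

For two independent groups of n = 19 each: d_min = (z_{α/2} + z_β)·√(2/n).
z-sum = 1.960 + 0.524 = 2.484.
d_min = 2.484 × √(2/19) = 2.484 × 0.3244 = 0.806.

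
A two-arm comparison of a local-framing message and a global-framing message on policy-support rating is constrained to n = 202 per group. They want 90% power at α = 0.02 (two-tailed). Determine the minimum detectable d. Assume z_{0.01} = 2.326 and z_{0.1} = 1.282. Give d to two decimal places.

For two independent groups of n = 202 each: d_min = (z_{α/2} + z_β)·√(2/n).
z-sum = 2.326 + 1.282 = 3.608.
d_min = 3.608 × √(2/202) = 3.608 × 0.0995 = 0.359.

d_min ≈ 0.36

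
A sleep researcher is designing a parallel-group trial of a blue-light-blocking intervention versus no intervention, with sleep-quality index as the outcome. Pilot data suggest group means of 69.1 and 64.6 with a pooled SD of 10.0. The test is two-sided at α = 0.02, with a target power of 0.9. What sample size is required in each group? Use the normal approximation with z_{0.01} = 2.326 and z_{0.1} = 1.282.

n = 129 per group

Cohen's d = |M₁ − M₂| / SD_pooled = |69.1 − 64.6| / 10.0 = 4.5 / 10.0 = 0.450.
For two independent groups with equal n: n = 2·((z_{α/2} + z_β) / d)².
z_{α/2} + z_β = 2.326 + 1.282 = 3.608.
n = 2 × (3.608 / 0.450)² = 2 × 8.018² = 2 × 64.28 = 128.6.
Round up to the next whole participant.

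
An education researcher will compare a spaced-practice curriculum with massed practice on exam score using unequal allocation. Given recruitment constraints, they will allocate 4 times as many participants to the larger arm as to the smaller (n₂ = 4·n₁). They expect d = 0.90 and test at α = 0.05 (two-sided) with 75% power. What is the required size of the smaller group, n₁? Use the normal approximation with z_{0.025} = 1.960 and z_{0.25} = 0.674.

With allocation ratio k = n₂/n₁ = 4, Var(x̄₁−x̄₂) = σ²(1/n₁ + 1/(k·n₁)) = σ²·(k+1)/(k·n₁).
So n₁ = (1 + 1/k)·((z_{α/2} + z_β)/d)² = 1.250 × (2.634/0.90)².
n₁ = 1.250 × 8.57 = 10.7.
Round up: n₁ = 11, giving n₂ = 4 × 11 = 44.

n₁ = 11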